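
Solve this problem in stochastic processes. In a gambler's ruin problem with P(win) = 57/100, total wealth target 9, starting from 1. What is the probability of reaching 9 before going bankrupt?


Gambler's ruin formula:
r = q/p = 0.4300/0.5700 = 0.7544
P(win) = (1 - r^i)/(1 - r^N)
= (1 - 0.7544^1)/(1 - 0.7544^9)
= 0.2667

0.2667


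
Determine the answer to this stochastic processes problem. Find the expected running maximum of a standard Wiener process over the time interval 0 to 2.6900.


E(max B(s)) = sqrt(2t/pi)
= sqrt(2*2.6900/pi)
= sqrt(1.7125)
= 1.3086

1.3086


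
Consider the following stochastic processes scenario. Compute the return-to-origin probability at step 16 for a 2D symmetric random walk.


P = C(16,8)^2 / 4^16
= 12870^2 / 4294967296
= 165636900 / 4294967296
= 0.0386

0.0386


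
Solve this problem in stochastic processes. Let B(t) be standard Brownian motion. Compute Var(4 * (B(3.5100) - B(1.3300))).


Var(alpha*(B(t)-B(s))) = alpha^2 * (t-s)
= 4^2 * (3.5100 - 1.3300)
= 16 * 2.1800
= 34.8800

34.8800


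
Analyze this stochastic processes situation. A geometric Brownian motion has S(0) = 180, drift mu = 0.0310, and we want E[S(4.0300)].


E[S(t)] = S(0) * exp(mu * t)
= 180 * exp(0.0310 * 4.0300)
= 180 * 1.1331
= 203.9524

203.9524


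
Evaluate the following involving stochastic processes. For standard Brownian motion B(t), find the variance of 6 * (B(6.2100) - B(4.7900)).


Var(alpha*(B(t)-B(s))) = alpha^2 * (t-s)
= 6^2 * (6.2100 - 4.7900)
= 36 * 1.4200
= 51.1200

51.1200


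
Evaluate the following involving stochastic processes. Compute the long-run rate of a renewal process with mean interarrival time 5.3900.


Long-run renewal rate = 1/E(X)
= 1/5.3900
= 0.1855

0.1855


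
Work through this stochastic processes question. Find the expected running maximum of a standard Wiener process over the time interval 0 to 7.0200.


E(max B(s)) = sqrt(2t/pi)
= sqrt(2*7.0200/pi)
= sqrt(4.4691)
= 2.1140

2.1140


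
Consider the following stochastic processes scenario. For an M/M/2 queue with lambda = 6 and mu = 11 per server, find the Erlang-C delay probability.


a = lambda/mu = 0.5455
rho = a/c = 0.2727
Erlang-C formula applied:
C(c,a) = 0.1169

0.1169


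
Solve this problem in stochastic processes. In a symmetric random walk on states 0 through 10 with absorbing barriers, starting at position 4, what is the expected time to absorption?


For symmetric RW on 0,...,N with absorbing barriers, E(i) = i*(N-i)
E(4) = 4 * 6 = 24

24


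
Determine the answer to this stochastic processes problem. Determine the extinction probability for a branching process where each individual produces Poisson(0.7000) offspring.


Since mu = 0.7000 <= 1, extinction probability = 1.

1.0000


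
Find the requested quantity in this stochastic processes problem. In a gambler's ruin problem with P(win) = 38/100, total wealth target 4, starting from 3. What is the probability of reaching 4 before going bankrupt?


Gambler's ruin formula:
r = q/p = 0.6200/0.3800 = 1.6316
P(win) = (1 - r^i)/(1 - r^N)
= (1 - 1.6316^3)/(1 - 1.6316^4)
= 0.5493

0.5493


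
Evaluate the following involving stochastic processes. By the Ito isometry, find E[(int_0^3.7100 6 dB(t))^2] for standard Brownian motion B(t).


By Ito isometry: E[(int f dB)^2] = int f^2 dt
= 6^2 * 3.7100
= 36 * 3.7100 = 133.5600

133.5600


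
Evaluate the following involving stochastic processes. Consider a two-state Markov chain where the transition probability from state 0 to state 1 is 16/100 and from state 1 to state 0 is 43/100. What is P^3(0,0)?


Computing P^3 by matrix multiplication.
P = [[0.8400, 0.1600], [0.4300, 0.5700]]
After raising P to the power 3:
P^3(0,0) = 0.7475

0.7475


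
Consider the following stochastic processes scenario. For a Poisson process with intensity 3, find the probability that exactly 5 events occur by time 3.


P(N(t)=k) = (lambda*t)^k * exp(-lambda*t) / k!
lambda*t = 9
= 9^5 * exp(-9) / 5!
= 59049 * 1.2341e-04 / 120
= 0.0607

0.0607


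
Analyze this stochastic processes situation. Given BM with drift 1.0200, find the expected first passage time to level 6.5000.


Expected first passage time = a/mu
= 6.5000/1.0200
= 6.3725

6.3725


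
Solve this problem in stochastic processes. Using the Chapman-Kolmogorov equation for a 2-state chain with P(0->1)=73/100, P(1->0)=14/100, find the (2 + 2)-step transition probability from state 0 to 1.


P^4 = P^2 * P^2
Computing via matrix multiplication of the transition matrix.
Entry (0,1) of P^4 = 0.8388

0.8388


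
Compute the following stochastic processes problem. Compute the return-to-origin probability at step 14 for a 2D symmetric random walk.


P = C(14,7)^2 / 4^14
= 3432^2 / 268435456
= 11778624 / 268435456
= 0.0439

0.0439


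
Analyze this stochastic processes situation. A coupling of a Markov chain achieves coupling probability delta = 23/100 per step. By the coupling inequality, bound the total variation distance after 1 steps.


TV distance bound <= (1-delta)^n
= (1 - 0.2300)^1
= 0.7700^1
= 0.7700

0.7700


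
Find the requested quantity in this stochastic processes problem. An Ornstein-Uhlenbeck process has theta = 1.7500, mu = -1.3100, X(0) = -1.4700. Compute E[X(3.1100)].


E[X(t)] = mu + (X(0) - mu)*exp(-theta*t)
= -1.3100 + (-1.4700 - -1.3100)*exp(-1.7500*3.1100)
= -1.3100 + -0.1600 * 0.0043
= -1.3107

-1.3107


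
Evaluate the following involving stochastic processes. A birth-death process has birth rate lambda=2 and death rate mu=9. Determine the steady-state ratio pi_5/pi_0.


For birth-death process, pi_n/pi_0 = (lambda/mu)^n
= (2/9)^5
= 5.4192e-04

5.4192e-04


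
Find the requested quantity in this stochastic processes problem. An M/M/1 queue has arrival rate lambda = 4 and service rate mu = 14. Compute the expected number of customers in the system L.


rho = 4/14 = 0.2857
L = rho/(1-rho)
= 0.2857/0.7143
= 0.4000

0.4000


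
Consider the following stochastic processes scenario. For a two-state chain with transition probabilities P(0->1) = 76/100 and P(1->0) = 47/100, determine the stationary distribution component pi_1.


Stationary distribution: pi_0 = p10/(p01+p10), pi_1 = p01/(p01+p10)
p01 = 0.7600, p10 = 0.4700
pi_1 = 0.6179

0.6179


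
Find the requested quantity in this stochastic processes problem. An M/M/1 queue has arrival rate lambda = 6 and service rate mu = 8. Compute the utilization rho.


rho = lambda/mu
= 6/8
= 0.7500

0.7500


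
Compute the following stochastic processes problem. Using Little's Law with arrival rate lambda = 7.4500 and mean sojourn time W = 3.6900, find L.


Little's Law: L = lambda * W
= 7.4500 * 3.6900
= 27.4905

27.4905


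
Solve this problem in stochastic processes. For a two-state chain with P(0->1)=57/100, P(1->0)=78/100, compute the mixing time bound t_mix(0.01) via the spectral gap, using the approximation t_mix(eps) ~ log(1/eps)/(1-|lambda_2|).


lambda_2 = |1 - p01 - p10| = |1 - 0.5700 - 0.7800| = 0.3500
t_mix ~ log(1/eps)/(1 - |lambda_2|)
= log(100)/(1 - 0.3500) = 4.6052/0.6500
= 7.0849

7.0849


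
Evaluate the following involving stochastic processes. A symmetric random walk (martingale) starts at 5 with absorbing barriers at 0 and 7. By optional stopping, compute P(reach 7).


By optional stopping theorem: E(M at tau) = M(0) = 5
P(hit 7)*7 + P(hit 0)*0 = 5
P(hit 7) = (5 - 0)/(7 - 0) = 5/7 = 0.7143

0.7143


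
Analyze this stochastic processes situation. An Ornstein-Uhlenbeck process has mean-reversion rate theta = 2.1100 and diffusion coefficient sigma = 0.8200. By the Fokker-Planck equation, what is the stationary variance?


Stationary variance = sigma^2 / (2*theta)
= 0.8200^2 / (2*2.1100)
= 0.6724 / 4.2200
= 0.1593

0.1593


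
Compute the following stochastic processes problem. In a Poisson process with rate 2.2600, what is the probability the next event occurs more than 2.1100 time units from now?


P(X > t) = exp(-lambda * t)
= exp(-2.2600 * 2.1100)
= exp(-4.7686) = 0.0085

0.0085


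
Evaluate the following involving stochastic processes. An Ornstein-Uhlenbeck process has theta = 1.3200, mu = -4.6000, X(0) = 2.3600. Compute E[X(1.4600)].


E[X(t)] = mu + (X(0) - mu)*exp(-theta*t)
= -4.6000 + (2.3600 - -4.6000)*exp(-1.3200*1.4600)
= -4.6000 + 6.9600 * 0.1456
= -3.5869

-3.5869


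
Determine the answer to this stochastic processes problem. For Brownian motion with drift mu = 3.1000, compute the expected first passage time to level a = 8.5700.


Expected first passage time = a/mu
= 8.5700/3.1000
= 2.7645

2.7645


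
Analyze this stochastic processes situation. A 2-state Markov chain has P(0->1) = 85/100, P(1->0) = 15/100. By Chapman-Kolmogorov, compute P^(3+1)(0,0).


P^4 = P^3 * P^1
Computing via matrix multiplication of the transition matrix.
Entry (0,0) of P^4 = 0.1500

0.1500


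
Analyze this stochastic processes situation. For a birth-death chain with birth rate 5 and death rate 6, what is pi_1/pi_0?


For birth-death process, pi_n/pi_0 = (lambda/mu)^n
= (5/6)^1
= 0.8333

0.8333


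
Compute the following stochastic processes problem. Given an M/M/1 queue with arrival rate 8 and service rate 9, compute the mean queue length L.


rho = 8/9 = 0.8889
L = rho/(1-rho)
= 0.8889/0.1111
= 8.0000

8.0000


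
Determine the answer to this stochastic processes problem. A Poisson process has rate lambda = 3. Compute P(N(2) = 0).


P(N(t)=k) = (lambda*t)^k * exp(-lambda*t) / k!
lambda*t = 6
= 6^0 * exp(-6) / 0!
= 1 * 0.0025 / 1
= 0.0025

0.0025


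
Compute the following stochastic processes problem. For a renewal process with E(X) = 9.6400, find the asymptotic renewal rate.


Long-run renewal rate = 1/E(X)
= 1/9.6400
= 0.1037

0.1037


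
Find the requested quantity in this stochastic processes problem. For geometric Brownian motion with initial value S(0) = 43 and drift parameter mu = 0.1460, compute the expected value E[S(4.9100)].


E[S(t)] = S(0) * exp(mu * t)
= 43 * exp(0.1460 * 4.9100)
= 43 * 2.0480
= 88.0637

88.0637


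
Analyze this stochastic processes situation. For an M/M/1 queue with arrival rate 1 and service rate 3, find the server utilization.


rho = lambda/mu
= 1/3
= 0.3333

0.3333


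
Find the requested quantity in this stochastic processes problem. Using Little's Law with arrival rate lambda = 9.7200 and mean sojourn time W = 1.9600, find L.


Little's Law: L = lambda * W
= 9.7200 * 1.9600
= 19.0512

19.0512


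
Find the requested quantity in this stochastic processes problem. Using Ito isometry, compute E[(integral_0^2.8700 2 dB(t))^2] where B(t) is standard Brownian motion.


By Ito isometry: E[(int f dB)^2] = int f^2 dt
= 2^2 * 2.8700
= 4 * 2.8700 = 11.4800

11.4800


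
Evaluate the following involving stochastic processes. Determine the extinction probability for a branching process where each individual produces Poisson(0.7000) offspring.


Since mu = 0.7000 <= 1, extinction probability = 1.

1.0000


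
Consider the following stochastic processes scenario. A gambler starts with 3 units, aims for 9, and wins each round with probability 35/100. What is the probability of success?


Gambler's ruin formula:
r = q/p = 0.6500/0.3500 = 1.8571
P(win) = (1 - r^i)/(1 - r^N)
= (1 - 1.8571^3)/(1 - 1.8571^9)
= 0.0206

0.0206


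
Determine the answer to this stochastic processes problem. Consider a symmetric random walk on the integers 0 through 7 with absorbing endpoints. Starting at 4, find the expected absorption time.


For symmetric RW on 0,...,N with absorbing barriers, E(i) = i*(N-i)
E(4) = 4 * 3 = 12

12


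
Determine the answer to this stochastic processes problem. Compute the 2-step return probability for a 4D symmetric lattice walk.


P(return in 2 steps) = P(reverse first step) = 1/(2d)
= 1/8
= 0.1250

0.1250


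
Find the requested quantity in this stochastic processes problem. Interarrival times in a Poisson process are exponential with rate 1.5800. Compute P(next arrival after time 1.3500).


P(X > t) = exp(-lambda * t)
= exp(-1.5800 * 1.3500)
= exp(-2.1330) = 0.1185

0.1185


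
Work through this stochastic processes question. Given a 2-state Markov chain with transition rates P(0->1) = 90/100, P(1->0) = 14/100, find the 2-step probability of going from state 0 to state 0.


Computing P^2 by matrix multiplication.
P = [[0.1000, 0.9000], [0.1400, 0.8600]]
After raising P to the power 2:
P^2(0,0) = 0.1360

0.1360


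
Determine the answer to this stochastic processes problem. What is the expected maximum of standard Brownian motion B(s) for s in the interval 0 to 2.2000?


E(max B(s)) = sqrt(2t/pi)
= sqrt(2*2.2000/pi)
= sqrt(1.4006)
= 1.1835

1.1835


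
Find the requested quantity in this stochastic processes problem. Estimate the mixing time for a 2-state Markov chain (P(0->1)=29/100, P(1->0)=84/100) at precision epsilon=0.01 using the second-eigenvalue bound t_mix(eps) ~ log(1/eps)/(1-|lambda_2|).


lambda_2 = |1 - p01 - p10| = |1 - 0.2900 - 0.8400| = 0.1300
t_mix ~ log(1/eps)/(1 - |lambda_2|)
= log(100)/(1 - 0.1300) = 4.6052/0.8700
= 5.2933

5.2933


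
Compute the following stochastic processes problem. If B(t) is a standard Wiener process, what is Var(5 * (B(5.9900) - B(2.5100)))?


Var(alpha*(B(t)-B(s))) = alpha^2 * (t-s)
= 5^2 * (5.9900 - 2.5100)
= 25 * 3.4800
= 87.0000

87.0000


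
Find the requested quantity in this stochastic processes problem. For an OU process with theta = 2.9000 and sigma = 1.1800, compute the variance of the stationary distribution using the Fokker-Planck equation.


Stationary variance = sigma^2 / (2*theta)
= 1.1800^2 / (2*2.9000)
= 1.3924 / 5.8000
= 0.2401

0.2401


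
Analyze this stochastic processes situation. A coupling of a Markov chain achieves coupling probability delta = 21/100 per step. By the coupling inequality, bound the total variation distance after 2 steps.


TV distance bound <= (1-delta)^n
= (1 - 0.2100)^2
= 0.7900^2
= 0.6241

0.6241


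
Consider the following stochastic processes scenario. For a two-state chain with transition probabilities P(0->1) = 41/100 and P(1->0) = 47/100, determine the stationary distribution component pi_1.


Stationary distribution: pi_0 = p10/(p01+p10), pi_1 = p01/(p01+p10)
p01 = 0.4100, p10 = 0.4700
pi_1 = 0.4659

0.4659


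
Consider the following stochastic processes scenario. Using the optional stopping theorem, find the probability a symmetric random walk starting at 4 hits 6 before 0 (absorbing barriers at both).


By optional stopping theorem: E(M at tau) = M(0) = 4
P(hit 6)*6 + P(hit 0)*0 = 4
P(hit 6) = (4 - 0)/(6 - 0) = 2/3 = 0.6667

0.6667


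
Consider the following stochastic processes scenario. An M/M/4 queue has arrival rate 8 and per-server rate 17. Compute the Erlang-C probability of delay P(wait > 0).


a = lambda/mu = 0.4706
rho = a/c = 0.1176
Erlang-C formula applied:
C(c,a) = 0.0014

0.0014


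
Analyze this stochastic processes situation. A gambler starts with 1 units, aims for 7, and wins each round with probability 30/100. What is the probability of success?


Gambler's ruin formula:
r = q/p = 0.7000/0.3000 = 2.3333
P(win) = (1 - r^i)/(1 - r^N)
= (1 - 2.3333^1)/(1 - 2.3333^7)
= 0.0036

0.0036


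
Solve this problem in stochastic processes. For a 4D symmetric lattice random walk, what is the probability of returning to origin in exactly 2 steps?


P(return in 2 steps) = P(reverse first step) = 1/(2d)
= 1/8
= 0.1250

0.1250


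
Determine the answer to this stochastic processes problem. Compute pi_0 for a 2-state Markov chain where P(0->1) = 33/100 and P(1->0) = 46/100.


Stationary distribution: pi_0 = p10/(p01+p10), pi_1 = p01/(p01+p10)
p01 = 0.3300, p10 = 0.4600
pi_0 = 0.5823

0.5823


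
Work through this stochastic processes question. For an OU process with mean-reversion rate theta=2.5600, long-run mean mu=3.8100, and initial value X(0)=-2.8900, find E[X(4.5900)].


E[X(t)] = mu + (X(0) - mu)*exp(-theta*t)
= 3.8100 + (-2.8900 - 3.8100)*exp(-2.5600*4.5900)
= 3.8100 + -6.7000 * 7.8862e-06
= 3.8099

3.8099


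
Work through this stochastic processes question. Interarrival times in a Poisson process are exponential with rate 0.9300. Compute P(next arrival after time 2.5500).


P(X > t) = exp(-lambda * t)
= exp(-0.9300 * 2.5500)
= exp(-2.3715) = 0.0933

0.0933


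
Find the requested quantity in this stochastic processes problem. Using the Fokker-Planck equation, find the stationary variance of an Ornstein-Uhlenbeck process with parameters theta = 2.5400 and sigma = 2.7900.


Stationary variance = sigma^2 / (2*theta)
= 2.7900^2 / (2*2.5400)
= 7.7841 / 5.0800
= 1.5323

1.5323


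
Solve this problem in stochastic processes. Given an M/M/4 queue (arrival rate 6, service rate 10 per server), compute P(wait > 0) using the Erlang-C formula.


a = lambda/mu = 0.6000
rho = a/c = 0.1500
Erlang-C formula applied:
C(c,a) = 0.0035

0.0035


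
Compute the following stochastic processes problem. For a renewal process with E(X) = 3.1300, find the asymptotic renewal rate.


Long-run renewal rate = 1/E(X)
= 1/3.1300
= 0.3195

0.3195


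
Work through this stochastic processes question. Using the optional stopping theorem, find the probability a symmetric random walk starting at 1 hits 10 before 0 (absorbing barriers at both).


By optional stopping theorem: E(M at tau) = M(0) = 1
P(hit 10)*10 + P(hit 0)*0 = 1
P(hit 10) = (1 - 0)/(10 - 0) = 1/10 = 0.1000

0.1000


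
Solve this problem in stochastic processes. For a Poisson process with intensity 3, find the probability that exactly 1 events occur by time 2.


P(N(t)=k) = (lambda*t)^k * exp(-lambda*t) / k!
lambda*t = 6
= 6^1 * exp(-6) / 1!
= 6 * 0.0025 / 1
= 0.0149

0.0149


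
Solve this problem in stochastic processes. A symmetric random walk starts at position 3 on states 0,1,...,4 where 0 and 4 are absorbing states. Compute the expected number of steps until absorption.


For symmetric RW on 0,...,N with absorbing barriers, E(i) = i*(N-i)
E(3) = 3 * 1 = 3

3


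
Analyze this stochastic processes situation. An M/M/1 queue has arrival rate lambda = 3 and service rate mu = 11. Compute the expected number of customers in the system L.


rho = 3/11 = 0.2727
L = rho/(1-rho)
= 0.2727/0.7273
= 0.3750

0.3750


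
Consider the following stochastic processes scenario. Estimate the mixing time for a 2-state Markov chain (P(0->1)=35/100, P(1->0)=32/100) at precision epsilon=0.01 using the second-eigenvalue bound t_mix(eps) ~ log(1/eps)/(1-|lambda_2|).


lambda_2 = |1 - p01 - p10| = |1 - 0.3500 - 0.3200| = 0.3300
t_mix ~ log(1/eps)/(1 - |lambda_2|)
= log(100)/(1 - 0.3300) = 4.6052/0.6700
= 6.8734

6.8734


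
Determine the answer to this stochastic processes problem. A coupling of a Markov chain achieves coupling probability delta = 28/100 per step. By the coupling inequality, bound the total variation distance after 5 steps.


TV distance bound <= (1-delta)^n
= (1 - 0.2800)^5
= 0.7200^5
= 0.1935

0.1935


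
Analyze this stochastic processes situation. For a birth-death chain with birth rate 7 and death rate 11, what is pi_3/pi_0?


For birth-death process, pi_n/pi_0 = (lambda/mu)^n
= (7/11)^3
= 0.2577

0.2577


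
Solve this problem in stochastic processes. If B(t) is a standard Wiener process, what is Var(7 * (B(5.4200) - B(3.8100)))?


Var(alpha*(B(t)-B(s))) = alpha^2 * (t-s)
= 7^2 * (5.4200 - 3.8100)
= 49 * 1.6100
= 78.8900

78.8900


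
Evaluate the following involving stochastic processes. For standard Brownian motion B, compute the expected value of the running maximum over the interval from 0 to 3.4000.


E(max B(s)) = sqrt(2t/pi)
= sqrt(2*3.4000/pi)
= sqrt(2.1645)
= 1.4712

1.4712


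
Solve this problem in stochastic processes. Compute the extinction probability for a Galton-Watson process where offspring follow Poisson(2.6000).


Since mu = 2.6000 > 1, extinction prob q < 1.
Solve s = exp(mu*(s-1)) iteratively.
q = 0.0951

0.0951


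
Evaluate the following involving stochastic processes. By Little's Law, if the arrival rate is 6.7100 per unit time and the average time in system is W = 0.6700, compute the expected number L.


Little's Law: L = lambda * W
= 6.7100 * 0.6700
= 4.4957

4.4957


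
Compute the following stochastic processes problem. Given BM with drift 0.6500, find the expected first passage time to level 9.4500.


Expected first passage time = a/mu
= 9.4500/0.6500
= 14.5385

14.5385


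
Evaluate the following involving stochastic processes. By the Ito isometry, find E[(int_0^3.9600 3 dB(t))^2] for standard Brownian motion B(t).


By Ito isometry: E[(int f dB)^2] = int f^2 dt
= 3^2 * 3.9600
= 9 * 3.9600 = 35.6400

35.6400


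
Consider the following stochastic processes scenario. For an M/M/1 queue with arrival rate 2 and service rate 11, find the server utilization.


rho = lambda/mu
= 2/11
= 0.1818

0.1818


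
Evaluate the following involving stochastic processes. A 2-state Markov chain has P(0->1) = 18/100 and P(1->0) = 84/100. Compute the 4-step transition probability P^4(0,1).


Computing P^4 by matrix multiplication.
P = [[0.8200, 0.1800], [0.8400, 0.1600]]
After raising P to the power 4:
P^4(0,1) = 0.1765

0.1765


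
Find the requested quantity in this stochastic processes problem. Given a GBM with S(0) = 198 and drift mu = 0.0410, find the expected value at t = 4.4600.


E[S(t)] = S(0) * exp(mu * t)
= 198 * exp(0.0410 * 4.4600)
= 198 * 1.2006
= 237.7280

237.7280


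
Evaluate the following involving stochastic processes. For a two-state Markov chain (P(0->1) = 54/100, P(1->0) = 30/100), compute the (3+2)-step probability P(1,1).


P^5 = P^3 * P^2
Computing via matrix multiplication of the transition matrix.
Entry (1,1) of P^5 = 0.6429

0.6429


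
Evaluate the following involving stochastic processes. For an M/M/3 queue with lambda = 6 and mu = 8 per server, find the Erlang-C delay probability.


a = lambda/mu = 0.7500
rho = a/c = 0.2500
Erlang-C formula applied:
C(c,a) = 0.0441

0.0441


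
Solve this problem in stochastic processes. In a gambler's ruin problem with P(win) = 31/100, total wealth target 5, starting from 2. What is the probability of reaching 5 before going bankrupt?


Gambler's ruin formula:
r = q/p = 0.6900/0.3100 = 2.2258
P(win) = (1 - r^i)/(1 - r^N)
= (1 - 2.2258^2)/(1 - 2.2258^5)
= 0.0737

0.0737


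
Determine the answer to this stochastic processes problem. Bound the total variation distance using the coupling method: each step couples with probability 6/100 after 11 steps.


TV distance bound <= (1-delta)^n
= (1 - 0.0600)^11
= 0.9400^11
= 0.5063

0.5063


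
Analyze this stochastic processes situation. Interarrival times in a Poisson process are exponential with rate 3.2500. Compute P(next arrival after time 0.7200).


P(X > t) = exp(-lambda * t)
= exp(-3.2500 * 0.7200)
= exp(-2.3400) = 0.0963

0.0963


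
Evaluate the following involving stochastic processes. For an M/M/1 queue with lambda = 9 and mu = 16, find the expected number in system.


rho = 9/16 = 0.5625
L = rho/(1-rho)
= 0.5625/0.4375
= 1.2857

1.2857


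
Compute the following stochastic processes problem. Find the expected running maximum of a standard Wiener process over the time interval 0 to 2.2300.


E(max B(s)) = sqrt(2t/pi)
= sqrt(2*2.2300/pi)
= sqrt(1.4197)
= 1.1915

1.1915


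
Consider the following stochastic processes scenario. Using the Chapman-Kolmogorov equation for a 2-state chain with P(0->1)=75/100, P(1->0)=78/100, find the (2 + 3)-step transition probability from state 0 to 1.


P^5 = P^2 * P^3
Computing via matrix multiplication of the transition matrix.
Entry (0,1) of P^5 = 0.5107

0.5107


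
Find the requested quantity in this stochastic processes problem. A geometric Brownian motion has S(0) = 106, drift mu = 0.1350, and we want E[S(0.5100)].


E[S(t)] = S(0) * exp(mu * t)
= 106 * exp(0.1350 * 0.5100)
= 106 * 1.0713
= 113.5552

113.5552


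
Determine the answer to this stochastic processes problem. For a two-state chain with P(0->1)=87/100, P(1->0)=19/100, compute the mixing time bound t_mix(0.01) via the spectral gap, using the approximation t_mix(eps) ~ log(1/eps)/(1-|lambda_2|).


lambda_2 = |1 - p01 - p10| = |1 - 0.8700 - 0.1900| = 0.0600
t_mix ~ log(1/eps)/(1 - |lambda_2|)
= log(100)/(1 - 0.0600) = 4.6052/0.9400
= 4.8991

4.8991


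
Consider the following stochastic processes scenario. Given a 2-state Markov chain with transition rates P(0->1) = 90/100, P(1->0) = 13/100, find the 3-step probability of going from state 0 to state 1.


Computing P^3 by matrix multiplication.
P = [[0.1000, 0.9000], [0.1300, 0.8700]]
After raising P to the power 3:
P^3(0,1) = 0.8738

0.8738


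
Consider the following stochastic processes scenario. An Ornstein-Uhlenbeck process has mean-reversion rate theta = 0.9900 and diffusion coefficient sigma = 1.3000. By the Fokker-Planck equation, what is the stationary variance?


Stationary variance = sigma^2 / (2*theta)
= 1.3000^2 / (2*0.9900)
= 1.6900 / 1.9800
= 0.8535

0.8535


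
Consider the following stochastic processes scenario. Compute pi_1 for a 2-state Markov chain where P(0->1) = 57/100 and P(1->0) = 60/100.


Stationary distribution: pi_0 = p10/(p01+p10), pi_1 = p01/(p01+p10)
p01 = 0.5700, p10 = 0.6000
pi_1 = 0.4872

0.4872


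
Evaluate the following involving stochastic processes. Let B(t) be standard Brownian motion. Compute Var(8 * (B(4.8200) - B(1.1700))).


Var(alpha*(B(t)-B(s))) = alpha^2 * (t-s)
= 8^2 * (4.8200 - 1.1700)
= 64 * 3.6500
= 233.6000

233.6000


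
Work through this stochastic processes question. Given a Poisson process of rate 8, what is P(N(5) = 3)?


P(N(t)=k) = (lambda*t)^k * exp(-lambda*t) / k!
lambda*t = 40
= 40^3 * exp(-40) / 3!
= 64000 * 4.2484e-18 / 6
= 4.5316e-14

4.5316e-14


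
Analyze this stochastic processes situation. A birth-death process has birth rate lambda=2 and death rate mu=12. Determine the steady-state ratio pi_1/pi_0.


For birth-death process, pi_n/pi_0 = (lambda/mu)^n
= (2/12)^1
= 0.1667

0.1667


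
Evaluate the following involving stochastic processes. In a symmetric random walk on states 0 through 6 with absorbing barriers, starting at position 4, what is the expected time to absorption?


For symmetric RW on 0,...,N with absorbing barriers, E(i) = i*(N-i)
E(4) = 4 * 2 = 8

8


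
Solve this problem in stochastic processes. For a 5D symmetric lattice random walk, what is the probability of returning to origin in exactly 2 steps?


P(return in 2 steps) = P(reverse first step) = 1/(2d)
= 1/10
= 0.1000

0.1000


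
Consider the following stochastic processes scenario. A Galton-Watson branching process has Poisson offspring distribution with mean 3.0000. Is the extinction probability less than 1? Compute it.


Since mu = 3.0000 > 1, extinction prob q < 1.
Solve s = exp(mu*(s-1)) iteratively.
q = 0.0595

0.0595


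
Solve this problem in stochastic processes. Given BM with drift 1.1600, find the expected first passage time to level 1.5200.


Expected first passage time = a/mu
= 1.5200/1.1600
= 1.3103

1.3103


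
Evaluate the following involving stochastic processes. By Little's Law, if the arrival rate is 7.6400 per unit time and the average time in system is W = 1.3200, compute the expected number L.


Little's Law: L = lambda * W
= 7.6400 * 1.3200
= 10.0848

10.0848


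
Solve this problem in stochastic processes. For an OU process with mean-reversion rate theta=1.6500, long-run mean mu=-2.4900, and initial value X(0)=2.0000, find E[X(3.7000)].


E[X(t)] = mu + (X(0) - mu)*exp(-theta*t)
= -2.4900 + (2.0000 - -2.4900)*exp(-1.6500*3.7000)
= -2.4900 + 4.4900 * 0.0022
= -2.4800

-2.4800


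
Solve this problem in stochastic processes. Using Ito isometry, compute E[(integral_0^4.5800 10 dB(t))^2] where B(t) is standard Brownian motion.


By Ito isometry: E[(int f dB)^2] = int f^2 dt
= 10^2 * 4.5800
= 100 * 4.5800 = 458.0000

458.0000


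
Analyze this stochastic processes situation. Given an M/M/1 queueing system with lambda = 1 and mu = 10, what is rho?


rho = lambda/mu
= 1/10
= 0.1000

0.1000


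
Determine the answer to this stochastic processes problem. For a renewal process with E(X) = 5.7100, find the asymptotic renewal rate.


Long-run renewal rate = 1/E(X)
= 1/5.7100
= 0.1751

0.1751


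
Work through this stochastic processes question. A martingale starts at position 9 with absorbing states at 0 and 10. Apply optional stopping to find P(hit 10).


By optional stopping theorem: E(M at tau) = M(0) = 9
P(hit 10)*10 + P(hit 0)*0 = 9
P(hit 10) = (9 - 0)/(10 - 0) = 9/10 = 0.9000

0.9000


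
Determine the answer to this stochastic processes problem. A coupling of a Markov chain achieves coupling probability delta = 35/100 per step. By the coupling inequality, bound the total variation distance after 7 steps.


TV distance bound <= (1-delta)^n
= (1 - 0.3500)^7
= 0.6500^7
= 0.0490

0.0490


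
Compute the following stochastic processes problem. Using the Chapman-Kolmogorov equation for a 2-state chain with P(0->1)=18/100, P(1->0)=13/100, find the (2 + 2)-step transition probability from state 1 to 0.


P^4 = P^2 * P^2
Computing via matrix multiplication of the transition matrix.
Entry (1,0) of P^4 = 0.3243

0.3243


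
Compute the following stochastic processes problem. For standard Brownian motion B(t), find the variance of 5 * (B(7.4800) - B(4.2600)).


Var(alpha*(B(t)-B(s))) = alpha^2 * (t-s)
= 5^2 * (7.4800 - 4.2600)
= 25 * 3.2200
= 80.5000

80.5000


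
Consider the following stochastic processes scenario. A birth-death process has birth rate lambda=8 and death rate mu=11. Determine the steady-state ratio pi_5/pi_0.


For birth-death process, pi_n/pi_0 = (lambda/mu)^n
= (8/11)^5
= 0.2035

0.2035


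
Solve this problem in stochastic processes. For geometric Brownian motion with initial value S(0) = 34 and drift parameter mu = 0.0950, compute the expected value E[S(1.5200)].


E[S(t)] = S(0) * exp(mu * t)
= 34 * exp(0.0950 * 1.5200)
= 34 * 1.1553
= 39.2818

39.2818


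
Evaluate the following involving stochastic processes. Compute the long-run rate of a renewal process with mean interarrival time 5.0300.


Long-run renewal rate = 1/E(X)
= 1/5.0300
= 0.1988

0.1988


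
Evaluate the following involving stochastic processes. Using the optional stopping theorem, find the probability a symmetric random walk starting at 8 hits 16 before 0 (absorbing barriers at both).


By optional stopping theorem: E(M at tau) = M(0) = 8
P(hit 16)*16 + P(hit 0)*0 = 8
P(hit 16) = (8 - 0)/(16 - 0) = 1/2 = 0.5000

0.5000


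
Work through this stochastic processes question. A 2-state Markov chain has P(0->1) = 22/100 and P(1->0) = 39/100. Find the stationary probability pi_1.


Stationary distribution: pi_0 = p10/(p01+p10), pi_1 = p01/(p01+p10)
p01 = 0.2200, p10 = 0.3900
pi_1 = 0.3607

0.3607


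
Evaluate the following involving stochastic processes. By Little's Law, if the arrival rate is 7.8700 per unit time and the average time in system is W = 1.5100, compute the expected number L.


Little's Law: L = lambda * W
= 7.8700 * 1.5100
= 11.8837

11.8837


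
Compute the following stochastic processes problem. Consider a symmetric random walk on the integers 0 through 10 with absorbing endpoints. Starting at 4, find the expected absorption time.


For symmetric RW on 0,...,N with absorbing barriers, E(i) = i*(N-i)
E(4) = 4 * 6 = 24

24


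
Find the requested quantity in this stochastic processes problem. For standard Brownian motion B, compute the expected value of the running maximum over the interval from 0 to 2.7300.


E(max B(s)) = sqrt(2t/pi)
= sqrt(2*2.7300/pi)
= sqrt(1.7380)
= 1.3183

1.3183


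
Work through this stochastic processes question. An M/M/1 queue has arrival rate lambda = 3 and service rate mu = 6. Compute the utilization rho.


rho = lambda/mu
= 3/6
= 0.5000

0.5000


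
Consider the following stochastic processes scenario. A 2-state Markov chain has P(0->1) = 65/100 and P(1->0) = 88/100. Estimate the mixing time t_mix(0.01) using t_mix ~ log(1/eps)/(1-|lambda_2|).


lambda_2 = |1 - p01 - p10| = |1 - 0.6500 - 0.8800| = 0.5300
t_mix ~ log(1/eps)/(1 - |lambda_2|)
= log(100)/(1 - 0.5300) = 4.6052/0.4700
= 9.7982

9.7982


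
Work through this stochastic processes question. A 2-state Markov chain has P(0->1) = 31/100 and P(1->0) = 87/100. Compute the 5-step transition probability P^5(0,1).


Computing P^5 by matrix multiplication.
P = [[0.6900, 0.3100], [0.8700, 0.1300]]
After raising P to the power 5:
P^5(0,1) = 0.2628

0.2628


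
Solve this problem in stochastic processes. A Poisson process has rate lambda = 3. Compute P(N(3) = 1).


P(N(t)=k) = (lambda*t)^k * exp(-lambda*t) / k!
lambda*t = 9
= 9^1 * exp(-9) / 1!
= 9 * 1.2341e-04 / 1
= 0.0011

0.0011


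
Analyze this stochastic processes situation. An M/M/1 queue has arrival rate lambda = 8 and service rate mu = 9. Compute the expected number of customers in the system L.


rho = 8/9 = 0.8889
L = rho/(1-rho)
= 0.8889/0.1111
= 8.0000

8.0000


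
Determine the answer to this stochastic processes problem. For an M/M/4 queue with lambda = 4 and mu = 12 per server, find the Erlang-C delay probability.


a = lambda/mu = 0.3333
rho = a/c = 0.0833
Erlang-C formula applied:
C(c,a) = 4.0209e-04

4.0209e-04


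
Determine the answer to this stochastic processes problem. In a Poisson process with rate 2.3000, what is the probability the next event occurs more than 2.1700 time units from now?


P(X > t) = exp(-lambda * t)
= exp(-2.3000 * 2.1700)
= exp(-4.9910) = 0.0068

0.0068


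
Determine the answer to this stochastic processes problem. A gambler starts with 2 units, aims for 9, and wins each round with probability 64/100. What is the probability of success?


Gambler's ruin formula:
r = q/p = 0.3600/0.6400 = 0.5625
P(win) = (1 - r^i)/(1 - r^N)
= (1 - 0.5625^2)/(1 - 0.5625^9)
= 0.6875

0.6875


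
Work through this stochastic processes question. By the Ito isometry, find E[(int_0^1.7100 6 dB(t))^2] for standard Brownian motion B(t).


By Ito isometry: E[(int f dB)^2] = int f^2 dt
= 6^2 * 1.7100
= 36 * 1.7100 = 61.5600

61.5600


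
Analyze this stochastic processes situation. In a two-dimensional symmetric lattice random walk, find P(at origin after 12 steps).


P = C(12,6)^2 / 4^12
= 924^2 / 16777216
= 853776 / 16777216
= 0.0509

0.0509


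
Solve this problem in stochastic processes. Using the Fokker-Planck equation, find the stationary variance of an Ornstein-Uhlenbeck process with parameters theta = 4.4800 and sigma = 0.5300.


Stationary variance = sigma^2 / (2*theta)
= 0.5300^2 / (2*4.4800)
= 0.2809 / 8.9600
= 0.0314

0.0314


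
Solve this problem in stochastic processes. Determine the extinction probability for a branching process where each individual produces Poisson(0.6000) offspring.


Since mu = 0.6000 <= 1, extinction probability = 1.

1.0000


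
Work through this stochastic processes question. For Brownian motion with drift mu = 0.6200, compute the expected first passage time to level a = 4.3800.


Expected first passage time = a/mu
= 4.3800/0.6200
= 7.0645

7.0645


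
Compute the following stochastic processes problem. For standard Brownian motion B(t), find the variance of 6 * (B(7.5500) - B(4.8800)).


Var(alpha*(B(t)-B(s))) = alpha^2 * (t-s)
= 6^2 * (7.5500 - 4.8800)
= 36 * 2.6700
= 96.1200

96.1200


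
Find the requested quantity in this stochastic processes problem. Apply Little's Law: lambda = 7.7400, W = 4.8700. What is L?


Little's Law: L = lambda * W
= 7.7400 * 4.8700
= 37.6938

37.6938


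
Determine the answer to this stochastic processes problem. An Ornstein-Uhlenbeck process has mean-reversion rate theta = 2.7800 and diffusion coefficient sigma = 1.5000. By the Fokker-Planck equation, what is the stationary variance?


Stationary variance = sigma^2 / (2*theta)
= 1.5000^2 / (2*2.7800)
= 2.2500 / 5.5600
= 0.4047

0.4047


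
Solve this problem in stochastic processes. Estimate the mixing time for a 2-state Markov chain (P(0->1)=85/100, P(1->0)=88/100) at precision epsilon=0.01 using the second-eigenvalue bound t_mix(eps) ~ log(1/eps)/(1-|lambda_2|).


lambda_2 = |1 - p01 - p10| = |1 - 0.8500 - 0.8800| = 0.7300
t_mix ~ log(1/eps)/(1 - |lambda_2|)
= log(100)/(1 - 0.7300) = 4.6052/0.2700
= 17.0562

17.0562


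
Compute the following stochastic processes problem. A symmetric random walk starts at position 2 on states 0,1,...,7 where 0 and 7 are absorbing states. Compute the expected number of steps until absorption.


For symmetric RW on 0,...,N with absorbing barriers, E(i) = i*(N-i)
E(2) = 2 * 5 = 10

10


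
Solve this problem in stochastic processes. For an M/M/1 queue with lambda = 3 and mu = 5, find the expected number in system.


rho = 3/5 = 0.6000
L = rho/(1-rho)
= 0.6000/0.4000
= 1.5000

1.5000


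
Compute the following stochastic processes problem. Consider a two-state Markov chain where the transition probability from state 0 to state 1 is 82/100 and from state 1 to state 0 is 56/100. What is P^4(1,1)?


Computing P^4 by matrix multiplication.
P = [[0.1800, 0.8200], [0.5600, 0.4400]]
After raising P to the power 4:
P^4(1,1) = 0.6027

0.6027


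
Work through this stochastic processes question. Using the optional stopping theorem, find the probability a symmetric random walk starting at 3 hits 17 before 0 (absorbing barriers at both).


By optional stopping theorem: E(M at tau) = M(0) = 3
P(hit 17)*17 + P(hit 0)*0 = 3
P(hit 17) = (3 - 0)/(17 - 0) = 3/17 = 0.1765

0.1765


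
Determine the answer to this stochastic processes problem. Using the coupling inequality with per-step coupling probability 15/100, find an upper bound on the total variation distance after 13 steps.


TV distance bound <= (1-delta)^n
= (1 - 0.1500)^13
= 0.8500^13
= 0.1209

0.1209


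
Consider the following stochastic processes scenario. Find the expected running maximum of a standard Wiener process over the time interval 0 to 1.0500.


E(max B(s)) = sqrt(2t/pi)
= sqrt(2*1.0500/pi)
= sqrt(0.6685)
= 0.8176

0.8176


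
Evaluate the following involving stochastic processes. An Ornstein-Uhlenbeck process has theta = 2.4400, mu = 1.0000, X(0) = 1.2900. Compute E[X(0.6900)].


E[X(t)] = mu + (X(0) - mu)*exp(-theta*t)
= 1.0000 + (1.2900 - 1.0000)*exp(-2.4400*0.6900)
= 1.0000 + 0.2900 * 0.1857
= 1.0539

1.0539


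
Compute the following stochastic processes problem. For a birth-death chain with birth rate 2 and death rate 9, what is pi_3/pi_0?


For birth-death process, pi_n/pi_0 = (lambda/mu)^n
= (2/9)^3
= 0.0110

0.0110


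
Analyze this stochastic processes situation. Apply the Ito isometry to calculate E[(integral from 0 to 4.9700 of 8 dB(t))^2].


By Ito isometry: E[(int f dB)^2] = int f^2 dt
= 8^2 * 4.9700
= 64 * 4.9700 = 318.0800

318.0800


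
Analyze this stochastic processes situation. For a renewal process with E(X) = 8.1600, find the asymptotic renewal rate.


Long-run renewal rate = 1/E(X)
= 1/8.1600
= 0.1225

0.1225


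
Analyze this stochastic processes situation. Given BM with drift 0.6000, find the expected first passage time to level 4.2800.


Expected first passage time = a/mu
= 4.2800/0.6000
= 7.1333

7.1333


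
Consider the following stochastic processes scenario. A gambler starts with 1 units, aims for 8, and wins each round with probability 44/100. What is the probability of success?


Gambler's ruin formula:
r = q/p = 0.5600/0.4400 = 1.2727
P(win) = (1 - r^i)/(1 - r^N)
= (1 - 1.2727^1)/(1 - 1.2727^8)
= 0.0463

0.0463


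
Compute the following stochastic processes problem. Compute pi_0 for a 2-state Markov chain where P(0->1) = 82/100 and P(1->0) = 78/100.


Stationary distribution: pi_0 = p10/(p01+p10), pi_1 = p01/(p01+p10)
p01 = 0.8200, p10 = 0.7800
pi_0 = 0.4875

0.4875
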